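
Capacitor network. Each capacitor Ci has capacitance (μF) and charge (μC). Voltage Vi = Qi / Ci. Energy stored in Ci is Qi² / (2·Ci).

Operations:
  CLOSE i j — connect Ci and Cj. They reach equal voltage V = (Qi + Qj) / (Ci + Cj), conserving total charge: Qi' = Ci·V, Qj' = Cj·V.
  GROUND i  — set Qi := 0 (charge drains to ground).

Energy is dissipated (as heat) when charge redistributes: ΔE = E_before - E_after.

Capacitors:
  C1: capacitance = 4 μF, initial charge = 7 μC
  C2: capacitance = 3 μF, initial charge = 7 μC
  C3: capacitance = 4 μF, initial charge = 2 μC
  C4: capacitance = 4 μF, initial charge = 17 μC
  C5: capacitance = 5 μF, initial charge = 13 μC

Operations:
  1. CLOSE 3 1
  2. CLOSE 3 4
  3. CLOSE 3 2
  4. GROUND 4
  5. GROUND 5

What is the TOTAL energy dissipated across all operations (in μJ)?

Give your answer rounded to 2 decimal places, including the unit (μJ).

Initial: C1(4μF, Q=7μC, V=1.75V), C2(3μF, Q=7μC, V=2.33V), C3(4μF, Q=2μC, V=0.50V), C4(4μF, Q=17μC, V=4.25V), C5(5μF, Q=13μC, V=2.60V)
Op 1: CLOSE 3-1: Q_total=9.00, C_total=8.00, V=1.12; Q3=4.50, Q1=4.50; dissipated=1.562
Op 2: CLOSE 3-4: Q_total=21.50, C_total=8.00, V=2.69; Q3=10.75, Q4=10.75; dissipated=9.766
Op 3: CLOSE 3-2: Q_total=17.75, C_total=7.00, V=2.54; Q3=10.14, Q2=7.61; dissipated=0.108
Op 4: GROUND 4: Q4=0; energy lost=14.445
Op 5: GROUND 5: Q5=0; energy lost=16.900
Total dissipated: 42.781 μJ

Answer: 42.78 μJ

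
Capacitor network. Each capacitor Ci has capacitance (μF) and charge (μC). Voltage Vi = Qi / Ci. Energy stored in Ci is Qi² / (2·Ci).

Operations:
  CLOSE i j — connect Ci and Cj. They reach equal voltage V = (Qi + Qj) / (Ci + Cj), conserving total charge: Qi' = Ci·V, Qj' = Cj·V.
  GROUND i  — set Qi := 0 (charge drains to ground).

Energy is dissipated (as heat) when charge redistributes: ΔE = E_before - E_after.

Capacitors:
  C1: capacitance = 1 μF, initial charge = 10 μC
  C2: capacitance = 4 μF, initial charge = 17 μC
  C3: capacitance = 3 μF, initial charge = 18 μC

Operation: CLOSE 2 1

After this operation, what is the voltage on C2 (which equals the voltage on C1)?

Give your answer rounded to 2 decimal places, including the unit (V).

Answer: 5.40 V

Derivation:
Initial: C1(1μF, Q=10μC, V=10.00V), C2(4μF, Q=17μC, V=4.25V), C3(3μF, Q=18μC, V=6.00V)
Op 1: CLOSE 2-1: Q_total=27.00, C_total=5.00, V=5.40; Q2=21.60, Q1=5.40; dissipated=13.225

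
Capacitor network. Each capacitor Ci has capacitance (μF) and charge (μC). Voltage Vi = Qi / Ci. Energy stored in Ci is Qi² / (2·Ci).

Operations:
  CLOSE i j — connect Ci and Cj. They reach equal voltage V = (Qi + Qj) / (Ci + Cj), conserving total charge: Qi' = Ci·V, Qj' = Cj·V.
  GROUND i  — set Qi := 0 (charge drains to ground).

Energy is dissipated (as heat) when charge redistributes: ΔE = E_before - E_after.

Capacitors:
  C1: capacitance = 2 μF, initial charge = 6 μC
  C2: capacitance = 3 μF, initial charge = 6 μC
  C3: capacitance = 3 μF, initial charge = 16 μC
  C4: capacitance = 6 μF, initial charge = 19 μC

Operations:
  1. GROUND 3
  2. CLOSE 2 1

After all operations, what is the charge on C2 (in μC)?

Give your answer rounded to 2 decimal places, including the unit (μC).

Answer: 7.20 μC

Derivation:
Initial: C1(2μF, Q=6μC, V=3.00V), C2(3μF, Q=6μC, V=2.00V), C3(3μF, Q=16μC, V=5.33V), C4(6μF, Q=19μC, V=3.17V)
Op 1: GROUND 3: Q3=0; energy lost=42.667
Op 2: CLOSE 2-1: Q_total=12.00, C_total=5.00, V=2.40; Q2=7.20, Q1=4.80; dissipated=0.600
Final charges: Q1=4.80, Q2=7.20, Q3=0.00, Q4=19.00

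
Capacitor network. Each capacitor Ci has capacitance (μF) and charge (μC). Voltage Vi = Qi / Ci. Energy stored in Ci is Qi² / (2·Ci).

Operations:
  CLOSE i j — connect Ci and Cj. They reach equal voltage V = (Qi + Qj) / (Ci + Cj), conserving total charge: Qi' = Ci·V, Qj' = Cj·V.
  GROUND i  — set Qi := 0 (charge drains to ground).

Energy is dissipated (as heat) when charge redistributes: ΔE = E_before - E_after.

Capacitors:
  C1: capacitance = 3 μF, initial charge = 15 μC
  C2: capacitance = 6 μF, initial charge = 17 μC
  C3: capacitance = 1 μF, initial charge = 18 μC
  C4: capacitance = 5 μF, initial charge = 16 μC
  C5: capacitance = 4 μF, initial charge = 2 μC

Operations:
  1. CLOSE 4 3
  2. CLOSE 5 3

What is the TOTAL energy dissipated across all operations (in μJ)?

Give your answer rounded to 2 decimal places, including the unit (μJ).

Answer: 101.94 μJ

Derivation:
Initial: C1(3μF, Q=15μC, V=5.00V), C2(6μF, Q=17μC, V=2.83V), C3(1μF, Q=18μC, V=18.00V), C4(5μF, Q=16μC, V=3.20V), C5(4μF, Q=2μC, V=0.50V)
Op 1: CLOSE 4-3: Q_total=34.00, C_total=6.00, V=5.67; Q4=28.33, Q3=5.67; dissipated=91.267
Op 2: CLOSE 5-3: Q_total=7.67, C_total=5.00, V=1.53; Q5=6.13, Q3=1.53; dissipated=10.678
Total dissipated: 101.944 μJ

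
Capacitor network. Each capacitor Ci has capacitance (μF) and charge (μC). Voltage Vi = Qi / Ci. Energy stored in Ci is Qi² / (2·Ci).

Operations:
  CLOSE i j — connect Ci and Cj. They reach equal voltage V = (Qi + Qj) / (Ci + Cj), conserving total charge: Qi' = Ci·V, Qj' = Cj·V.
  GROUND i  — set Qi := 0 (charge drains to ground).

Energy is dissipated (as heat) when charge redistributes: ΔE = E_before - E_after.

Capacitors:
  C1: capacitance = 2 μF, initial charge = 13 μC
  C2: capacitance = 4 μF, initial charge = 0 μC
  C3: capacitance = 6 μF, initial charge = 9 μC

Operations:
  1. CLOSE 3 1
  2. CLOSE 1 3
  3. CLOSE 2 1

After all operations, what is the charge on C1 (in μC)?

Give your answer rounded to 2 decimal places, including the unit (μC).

Answer: 1.83 μC

Derivation:
Initial: C1(2μF, Q=13μC, V=6.50V), C2(4μF, Q=0μC, V=0.00V), C3(6μF, Q=9μC, V=1.50V)
Op 1: CLOSE 3-1: Q_total=22.00, C_total=8.00, V=2.75; Q3=16.50, Q1=5.50; dissipated=18.750
Op 2: CLOSE 1-3: Q_total=22.00, C_total=8.00, V=2.75; Q1=5.50, Q3=16.50; dissipated=0.000
Op 3: CLOSE 2-1: Q_total=5.50, C_total=6.00, V=0.92; Q2=3.67, Q1=1.83; dissipated=5.042
Final charges: Q1=1.83, Q2=3.67, Q3=16.50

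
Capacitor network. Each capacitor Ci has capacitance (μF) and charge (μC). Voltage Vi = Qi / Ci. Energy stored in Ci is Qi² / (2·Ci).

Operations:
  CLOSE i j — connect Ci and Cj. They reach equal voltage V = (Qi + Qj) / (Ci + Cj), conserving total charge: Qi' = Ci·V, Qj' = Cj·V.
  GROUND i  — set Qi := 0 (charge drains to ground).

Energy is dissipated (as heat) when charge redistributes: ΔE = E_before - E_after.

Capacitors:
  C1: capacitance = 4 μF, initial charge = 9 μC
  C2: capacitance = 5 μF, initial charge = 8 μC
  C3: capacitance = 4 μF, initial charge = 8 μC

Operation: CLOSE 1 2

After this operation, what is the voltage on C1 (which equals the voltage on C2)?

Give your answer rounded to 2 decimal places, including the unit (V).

Initial: C1(4μF, Q=9μC, V=2.25V), C2(5μF, Q=8μC, V=1.60V), C3(4μF, Q=8μC, V=2.00V)
Op 1: CLOSE 1-2: Q_total=17.00, C_total=9.00, V=1.89; Q1=7.56, Q2=9.44; dissipated=0.469

Answer: 1.89 V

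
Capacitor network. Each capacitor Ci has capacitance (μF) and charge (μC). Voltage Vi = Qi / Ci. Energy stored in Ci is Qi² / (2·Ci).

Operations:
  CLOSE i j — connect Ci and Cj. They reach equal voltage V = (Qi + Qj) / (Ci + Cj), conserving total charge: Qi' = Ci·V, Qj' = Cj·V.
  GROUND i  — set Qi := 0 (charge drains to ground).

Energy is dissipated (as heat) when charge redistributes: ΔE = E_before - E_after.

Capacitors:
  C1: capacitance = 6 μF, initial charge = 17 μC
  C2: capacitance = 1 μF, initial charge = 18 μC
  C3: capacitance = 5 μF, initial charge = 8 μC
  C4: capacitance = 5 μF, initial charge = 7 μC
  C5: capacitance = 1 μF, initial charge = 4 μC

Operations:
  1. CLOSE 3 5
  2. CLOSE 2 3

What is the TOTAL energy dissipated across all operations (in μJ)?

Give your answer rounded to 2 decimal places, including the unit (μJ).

Answer: 109.07 μJ

Derivation:
Initial: C1(6μF, Q=17μC, V=2.83V), C2(1μF, Q=18μC, V=18.00V), C3(5μF, Q=8μC, V=1.60V), C4(5μF, Q=7μC, V=1.40V), C5(1μF, Q=4μC, V=4.00V)
Op 1: CLOSE 3-5: Q_total=12.00, C_total=6.00, V=2.00; Q3=10.00, Q5=2.00; dissipated=2.400
Op 2: CLOSE 2-3: Q_total=28.00, C_total=6.00, V=4.67; Q2=4.67, Q3=23.33; dissipated=106.667
Total dissipated: 109.067 μJ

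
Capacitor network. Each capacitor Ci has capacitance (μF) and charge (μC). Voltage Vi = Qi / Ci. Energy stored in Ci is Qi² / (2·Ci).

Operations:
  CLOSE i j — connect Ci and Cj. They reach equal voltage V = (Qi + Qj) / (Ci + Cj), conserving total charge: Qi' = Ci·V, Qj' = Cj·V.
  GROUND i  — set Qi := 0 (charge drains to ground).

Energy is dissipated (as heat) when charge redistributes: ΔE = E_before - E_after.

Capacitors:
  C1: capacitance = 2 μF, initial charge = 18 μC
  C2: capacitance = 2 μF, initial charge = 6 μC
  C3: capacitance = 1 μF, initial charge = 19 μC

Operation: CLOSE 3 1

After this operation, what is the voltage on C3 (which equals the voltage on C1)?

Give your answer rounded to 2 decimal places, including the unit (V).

Initial: C1(2μF, Q=18μC, V=9.00V), C2(2μF, Q=6μC, V=3.00V), C3(1μF, Q=19μC, V=19.00V)
Op 1: CLOSE 3-1: Q_total=37.00, C_total=3.00, V=12.33; Q3=12.33, Q1=24.67; dissipated=33.333

Answer: 12.33 V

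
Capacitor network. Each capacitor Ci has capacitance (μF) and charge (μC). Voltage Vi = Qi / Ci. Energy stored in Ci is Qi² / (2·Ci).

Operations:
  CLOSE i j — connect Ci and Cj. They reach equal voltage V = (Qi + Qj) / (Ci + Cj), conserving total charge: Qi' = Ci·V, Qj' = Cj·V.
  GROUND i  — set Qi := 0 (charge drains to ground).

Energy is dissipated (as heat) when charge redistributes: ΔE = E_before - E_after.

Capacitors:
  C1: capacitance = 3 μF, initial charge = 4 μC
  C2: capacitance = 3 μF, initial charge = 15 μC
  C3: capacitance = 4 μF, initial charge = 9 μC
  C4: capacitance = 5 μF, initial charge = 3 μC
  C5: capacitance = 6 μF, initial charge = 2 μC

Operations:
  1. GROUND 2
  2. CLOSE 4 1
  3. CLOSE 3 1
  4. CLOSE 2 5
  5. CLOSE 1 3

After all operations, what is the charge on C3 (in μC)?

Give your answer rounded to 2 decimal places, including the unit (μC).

Initial: C1(3μF, Q=4μC, V=1.33V), C2(3μF, Q=15μC, V=5.00V), C3(4μF, Q=9μC, V=2.25V), C4(5μF, Q=3μC, V=0.60V), C5(6μF, Q=2μC, V=0.33V)
Op 1: GROUND 2: Q2=0; energy lost=37.500
Op 2: CLOSE 4-1: Q_total=7.00, C_total=8.00, V=0.88; Q4=4.38, Q1=2.62; dissipated=0.504
Op 3: CLOSE 3-1: Q_total=11.62, C_total=7.00, V=1.66; Q3=6.64, Q1=4.98; dissipated=1.621
Op 4: CLOSE 2-5: Q_total=2.00, C_total=9.00, V=0.22; Q2=0.67, Q5=1.33; dissipated=0.111
Op 5: CLOSE 1-3: Q_total=11.62, C_total=7.00, V=1.66; Q1=4.98, Q3=6.64; dissipated=0.000
Final charges: Q1=4.98, Q2=0.67, Q3=6.64, Q4=4.38, Q5=1.33

Answer: 6.64 μC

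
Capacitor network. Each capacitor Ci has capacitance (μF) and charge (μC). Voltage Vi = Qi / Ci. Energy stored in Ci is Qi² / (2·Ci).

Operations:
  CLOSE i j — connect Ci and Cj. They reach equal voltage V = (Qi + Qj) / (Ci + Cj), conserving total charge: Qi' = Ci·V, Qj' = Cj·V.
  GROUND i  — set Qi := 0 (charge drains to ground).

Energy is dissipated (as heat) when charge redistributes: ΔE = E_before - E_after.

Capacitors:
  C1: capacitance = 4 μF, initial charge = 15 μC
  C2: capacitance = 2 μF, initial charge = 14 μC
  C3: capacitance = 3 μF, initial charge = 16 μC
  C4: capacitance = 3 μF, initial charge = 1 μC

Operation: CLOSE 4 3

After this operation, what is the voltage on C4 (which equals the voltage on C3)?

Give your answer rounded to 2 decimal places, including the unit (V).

Initial: C1(4μF, Q=15μC, V=3.75V), C2(2μF, Q=14μC, V=7.00V), C3(3μF, Q=16μC, V=5.33V), C4(3μF, Q=1μC, V=0.33V)
Op 1: CLOSE 4-3: Q_total=17.00, C_total=6.00, V=2.83; Q4=8.50, Q3=8.50; dissipated=18.750

Answer: 2.83 V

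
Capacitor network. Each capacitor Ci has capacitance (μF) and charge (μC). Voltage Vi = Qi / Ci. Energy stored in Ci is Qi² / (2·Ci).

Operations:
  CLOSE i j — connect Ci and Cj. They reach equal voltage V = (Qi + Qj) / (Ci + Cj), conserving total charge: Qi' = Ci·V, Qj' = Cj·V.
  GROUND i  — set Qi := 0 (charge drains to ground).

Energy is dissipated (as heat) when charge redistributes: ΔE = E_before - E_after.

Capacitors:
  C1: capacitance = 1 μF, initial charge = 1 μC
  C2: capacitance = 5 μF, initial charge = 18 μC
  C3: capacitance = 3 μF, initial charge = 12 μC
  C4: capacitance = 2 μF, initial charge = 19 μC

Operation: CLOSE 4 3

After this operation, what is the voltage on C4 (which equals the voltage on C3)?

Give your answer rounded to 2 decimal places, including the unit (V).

Initial: C1(1μF, Q=1μC, V=1.00V), C2(5μF, Q=18μC, V=3.60V), C3(3μF, Q=12μC, V=4.00V), C4(2μF, Q=19μC, V=9.50V)
Op 1: CLOSE 4-3: Q_total=31.00, C_total=5.00, V=6.20; Q4=12.40, Q3=18.60; dissipated=18.150

Answer: 6.20 V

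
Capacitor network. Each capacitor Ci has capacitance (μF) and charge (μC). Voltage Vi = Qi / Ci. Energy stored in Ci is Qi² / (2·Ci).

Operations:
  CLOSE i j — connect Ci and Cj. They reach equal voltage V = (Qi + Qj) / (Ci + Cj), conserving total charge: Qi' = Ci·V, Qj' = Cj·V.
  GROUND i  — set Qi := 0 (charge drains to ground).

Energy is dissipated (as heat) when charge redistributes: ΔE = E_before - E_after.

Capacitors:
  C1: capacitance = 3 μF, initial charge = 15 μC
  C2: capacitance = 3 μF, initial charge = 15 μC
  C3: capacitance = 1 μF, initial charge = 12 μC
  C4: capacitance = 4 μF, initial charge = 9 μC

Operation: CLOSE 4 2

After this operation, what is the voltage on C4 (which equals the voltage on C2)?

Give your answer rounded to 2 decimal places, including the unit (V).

Answer: 3.43 V

Derivation:
Initial: C1(3μF, Q=15μC, V=5.00V), C2(3μF, Q=15μC, V=5.00V), C3(1μF, Q=12μC, V=12.00V), C4(4μF, Q=9μC, V=2.25V)
Op 1: CLOSE 4-2: Q_total=24.00, C_total=7.00, V=3.43; Q4=13.71, Q2=10.29; dissipated=6.482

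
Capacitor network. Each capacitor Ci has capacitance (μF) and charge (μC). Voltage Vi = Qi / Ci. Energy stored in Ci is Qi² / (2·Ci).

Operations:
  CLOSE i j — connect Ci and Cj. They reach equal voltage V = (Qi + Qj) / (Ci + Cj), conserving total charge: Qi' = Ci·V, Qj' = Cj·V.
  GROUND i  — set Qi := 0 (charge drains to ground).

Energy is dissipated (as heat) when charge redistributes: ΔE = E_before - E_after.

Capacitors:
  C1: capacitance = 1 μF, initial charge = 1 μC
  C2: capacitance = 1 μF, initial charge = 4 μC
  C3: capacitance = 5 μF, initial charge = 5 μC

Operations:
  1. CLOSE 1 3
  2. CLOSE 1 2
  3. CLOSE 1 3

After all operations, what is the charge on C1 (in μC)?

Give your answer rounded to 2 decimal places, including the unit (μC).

Initial: C1(1μF, Q=1μC, V=1.00V), C2(1μF, Q=4μC, V=4.00V), C3(5μF, Q=5μC, V=1.00V)
Op 1: CLOSE 1-3: Q_total=6.00, C_total=6.00, V=1.00; Q1=1.00, Q3=5.00; dissipated=0.000
Op 2: CLOSE 1-2: Q_total=5.00, C_total=2.00, V=2.50; Q1=2.50, Q2=2.50; dissipated=2.250
Op 3: CLOSE 1-3: Q_total=7.50, C_total=6.00, V=1.25; Q1=1.25, Q3=6.25; dissipated=0.938
Final charges: Q1=1.25, Q2=2.50, Q3=6.25

Answer: 1.25 μC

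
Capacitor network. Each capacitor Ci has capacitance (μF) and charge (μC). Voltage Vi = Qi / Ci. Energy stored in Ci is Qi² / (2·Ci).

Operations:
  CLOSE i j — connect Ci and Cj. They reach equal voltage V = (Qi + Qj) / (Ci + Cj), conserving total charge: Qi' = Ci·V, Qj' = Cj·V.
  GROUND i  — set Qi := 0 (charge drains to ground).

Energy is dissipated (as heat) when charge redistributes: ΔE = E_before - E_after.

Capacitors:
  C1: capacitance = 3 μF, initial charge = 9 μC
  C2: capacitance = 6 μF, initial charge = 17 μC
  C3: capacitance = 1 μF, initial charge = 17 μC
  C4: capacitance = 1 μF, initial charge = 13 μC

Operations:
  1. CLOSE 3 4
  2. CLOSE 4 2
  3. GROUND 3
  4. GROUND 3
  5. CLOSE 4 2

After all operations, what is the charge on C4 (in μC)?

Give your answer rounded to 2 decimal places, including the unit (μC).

Answer: 4.57 μC

Derivation:
Initial: C1(3μF, Q=9μC, V=3.00V), C2(6μF, Q=17μC, V=2.83V), C3(1μF, Q=17μC, V=17.00V), C4(1μF, Q=13μC, V=13.00V)
Op 1: CLOSE 3-4: Q_total=30.00, C_total=2.00, V=15.00; Q3=15.00, Q4=15.00; dissipated=4.000
Op 2: CLOSE 4-2: Q_total=32.00, C_total=7.00, V=4.57; Q4=4.57, Q2=27.43; dissipated=63.440
Op 3: GROUND 3: Q3=0; energy lost=112.500
Op 4: GROUND 3: Q3=0; energy lost=0.000
Op 5: CLOSE 4-2: Q_total=32.00, C_total=7.00, V=4.57; Q4=4.57, Q2=27.43; dissipated=0.000
Final charges: Q1=9.00, Q2=27.43, Q3=0.00, Q4=4.57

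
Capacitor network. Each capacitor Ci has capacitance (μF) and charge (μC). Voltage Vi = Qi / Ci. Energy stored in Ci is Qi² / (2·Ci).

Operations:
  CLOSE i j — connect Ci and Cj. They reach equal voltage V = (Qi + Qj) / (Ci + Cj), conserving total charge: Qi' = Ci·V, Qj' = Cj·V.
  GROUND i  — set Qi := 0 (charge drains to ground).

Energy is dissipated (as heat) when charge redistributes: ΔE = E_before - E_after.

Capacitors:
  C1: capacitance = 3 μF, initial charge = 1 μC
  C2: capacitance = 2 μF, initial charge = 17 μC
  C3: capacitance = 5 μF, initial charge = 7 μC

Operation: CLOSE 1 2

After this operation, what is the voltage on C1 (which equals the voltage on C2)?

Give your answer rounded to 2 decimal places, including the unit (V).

Initial: C1(3μF, Q=1μC, V=0.33V), C2(2μF, Q=17μC, V=8.50V), C3(5μF, Q=7μC, V=1.40V)
Op 1: CLOSE 1-2: Q_total=18.00, C_total=5.00, V=3.60; Q1=10.80, Q2=7.20; dissipated=40.017

Answer: 3.60 V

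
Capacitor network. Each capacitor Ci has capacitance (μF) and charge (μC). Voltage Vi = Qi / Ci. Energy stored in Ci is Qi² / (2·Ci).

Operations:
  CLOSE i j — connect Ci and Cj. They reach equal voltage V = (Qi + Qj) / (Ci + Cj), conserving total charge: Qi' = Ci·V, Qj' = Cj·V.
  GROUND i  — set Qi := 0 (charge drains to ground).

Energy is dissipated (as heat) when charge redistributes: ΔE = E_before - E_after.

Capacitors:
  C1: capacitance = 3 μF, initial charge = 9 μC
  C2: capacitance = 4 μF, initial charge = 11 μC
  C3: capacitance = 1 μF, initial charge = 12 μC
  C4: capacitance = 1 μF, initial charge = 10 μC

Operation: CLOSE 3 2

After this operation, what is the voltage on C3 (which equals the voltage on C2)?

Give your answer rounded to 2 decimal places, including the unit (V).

Answer: 4.60 V

Derivation:
Initial: C1(3μF, Q=9μC, V=3.00V), C2(4μF, Q=11μC, V=2.75V), C3(1μF, Q=12μC, V=12.00V), C4(1μF, Q=10μC, V=10.00V)
Op 1: CLOSE 3-2: Q_total=23.00, C_total=5.00, V=4.60; Q3=4.60, Q2=18.40; dissipated=34.225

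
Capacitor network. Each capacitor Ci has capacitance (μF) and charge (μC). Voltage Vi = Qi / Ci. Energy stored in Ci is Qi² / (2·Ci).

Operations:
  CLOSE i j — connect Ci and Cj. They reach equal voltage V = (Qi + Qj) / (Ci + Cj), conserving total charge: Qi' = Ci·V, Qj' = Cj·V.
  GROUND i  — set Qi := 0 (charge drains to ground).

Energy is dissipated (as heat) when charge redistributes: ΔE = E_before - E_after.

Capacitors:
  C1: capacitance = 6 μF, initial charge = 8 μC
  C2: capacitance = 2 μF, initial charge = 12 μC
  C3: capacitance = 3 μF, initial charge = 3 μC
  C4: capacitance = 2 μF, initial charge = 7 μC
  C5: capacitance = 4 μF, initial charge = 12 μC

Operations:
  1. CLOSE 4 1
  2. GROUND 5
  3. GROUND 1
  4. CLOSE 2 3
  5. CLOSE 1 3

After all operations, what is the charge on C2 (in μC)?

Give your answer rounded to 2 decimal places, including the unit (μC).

Initial: C1(6μF, Q=8μC, V=1.33V), C2(2μF, Q=12μC, V=6.00V), C3(3μF, Q=3μC, V=1.00V), C4(2μF, Q=7μC, V=3.50V), C5(4μF, Q=12μC, V=3.00V)
Op 1: CLOSE 4-1: Q_total=15.00, C_total=8.00, V=1.88; Q4=3.75, Q1=11.25; dissipated=3.521
Op 2: GROUND 5: Q5=0; energy lost=18.000
Op 3: GROUND 1: Q1=0; energy lost=10.547
Op 4: CLOSE 2-3: Q_total=15.00, C_total=5.00, V=3.00; Q2=6.00, Q3=9.00; dissipated=15.000
Op 5: CLOSE 1-3: Q_total=9.00, C_total=9.00, V=1.00; Q1=6.00, Q3=3.00; dissipated=9.000
Final charges: Q1=6.00, Q2=6.00, Q3=3.00, Q4=3.75, Q5=0.00

Answer: 6.00 μC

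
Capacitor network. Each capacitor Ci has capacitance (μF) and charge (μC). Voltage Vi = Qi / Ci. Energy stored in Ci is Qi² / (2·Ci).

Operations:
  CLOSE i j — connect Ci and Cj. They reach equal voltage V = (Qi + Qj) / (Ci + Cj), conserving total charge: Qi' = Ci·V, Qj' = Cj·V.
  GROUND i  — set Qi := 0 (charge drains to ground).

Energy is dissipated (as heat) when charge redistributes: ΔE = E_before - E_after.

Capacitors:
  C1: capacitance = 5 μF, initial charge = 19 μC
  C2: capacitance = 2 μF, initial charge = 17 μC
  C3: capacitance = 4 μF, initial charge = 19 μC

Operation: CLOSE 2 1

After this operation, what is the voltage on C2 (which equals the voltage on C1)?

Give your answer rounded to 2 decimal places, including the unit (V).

Initial: C1(5μF, Q=19μC, V=3.80V), C2(2μF, Q=17μC, V=8.50V), C3(4μF, Q=19μC, V=4.75V)
Op 1: CLOSE 2-1: Q_total=36.00, C_total=7.00, V=5.14; Q2=10.29, Q1=25.71; dissipated=15.779

Answer: 5.14 V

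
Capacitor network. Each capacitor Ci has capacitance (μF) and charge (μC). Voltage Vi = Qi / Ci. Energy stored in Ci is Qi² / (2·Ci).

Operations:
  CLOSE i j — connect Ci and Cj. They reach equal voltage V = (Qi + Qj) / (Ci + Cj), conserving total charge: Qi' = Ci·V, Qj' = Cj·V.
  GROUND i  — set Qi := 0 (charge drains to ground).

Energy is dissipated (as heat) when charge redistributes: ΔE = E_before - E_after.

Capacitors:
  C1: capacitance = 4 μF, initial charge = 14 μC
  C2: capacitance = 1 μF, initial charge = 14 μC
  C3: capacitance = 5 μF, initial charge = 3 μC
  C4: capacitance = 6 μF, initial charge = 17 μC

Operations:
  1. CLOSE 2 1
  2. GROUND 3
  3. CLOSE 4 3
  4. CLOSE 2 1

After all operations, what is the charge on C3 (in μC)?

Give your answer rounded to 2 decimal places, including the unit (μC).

Answer: 7.73 μC

Derivation:
Initial: C1(4μF, Q=14μC, V=3.50V), C2(1μF, Q=14μC, V=14.00V), C3(5μF, Q=3μC, V=0.60V), C4(6μF, Q=17μC, V=2.83V)
Op 1: CLOSE 2-1: Q_total=28.00, C_total=5.00, V=5.60; Q2=5.60, Q1=22.40; dissipated=44.100
Op 2: GROUND 3: Q3=0; energy lost=0.900
Op 3: CLOSE 4-3: Q_total=17.00, C_total=11.00, V=1.55; Q4=9.27, Q3=7.73; dissipated=10.947
Op 4: CLOSE 2-1: Q_total=28.00, C_total=5.00, V=5.60; Q2=5.60, Q1=22.40; dissipated=0.000
Final charges: Q1=22.40, Q2=5.60, Q3=7.73, Q4=9.27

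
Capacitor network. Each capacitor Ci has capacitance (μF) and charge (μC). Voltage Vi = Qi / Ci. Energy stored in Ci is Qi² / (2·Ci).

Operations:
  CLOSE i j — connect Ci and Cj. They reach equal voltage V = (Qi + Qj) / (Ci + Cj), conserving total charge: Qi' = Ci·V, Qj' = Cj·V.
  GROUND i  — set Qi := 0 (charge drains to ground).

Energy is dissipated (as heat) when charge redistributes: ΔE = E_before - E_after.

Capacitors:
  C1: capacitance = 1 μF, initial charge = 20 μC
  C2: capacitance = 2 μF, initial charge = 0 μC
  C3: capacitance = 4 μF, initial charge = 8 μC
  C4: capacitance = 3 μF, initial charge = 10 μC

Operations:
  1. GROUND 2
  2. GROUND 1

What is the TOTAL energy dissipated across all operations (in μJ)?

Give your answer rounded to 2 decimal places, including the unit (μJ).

Answer: 200.00 μJ

Derivation:
Initial: C1(1μF, Q=20μC, V=20.00V), C2(2μF, Q=0μC, V=0.00V), C3(4μF, Q=8μC, V=2.00V), C4(3μF, Q=10μC, V=3.33V)
Op 1: GROUND 2: Q2=0; energy lost=0.000
Op 2: GROUND 1: Q1=0; energy lost=200.000
Total dissipated: 200.000 μJ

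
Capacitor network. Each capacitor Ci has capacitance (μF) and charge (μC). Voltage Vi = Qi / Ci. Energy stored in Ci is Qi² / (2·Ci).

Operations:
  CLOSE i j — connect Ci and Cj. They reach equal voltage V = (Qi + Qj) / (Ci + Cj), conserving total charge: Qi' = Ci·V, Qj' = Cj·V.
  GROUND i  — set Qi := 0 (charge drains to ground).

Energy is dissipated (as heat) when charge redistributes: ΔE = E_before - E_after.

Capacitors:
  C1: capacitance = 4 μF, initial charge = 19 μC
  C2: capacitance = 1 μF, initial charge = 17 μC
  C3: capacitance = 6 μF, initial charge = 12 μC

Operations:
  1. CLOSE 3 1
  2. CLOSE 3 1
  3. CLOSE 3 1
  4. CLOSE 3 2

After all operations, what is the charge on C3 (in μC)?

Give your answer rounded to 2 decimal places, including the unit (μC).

Answer: 30.51 μC

Derivation:
Initial: C1(4μF, Q=19μC, V=4.75V), C2(1μF, Q=17μC, V=17.00V), C3(6μF, Q=12μC, V=2.00V)
Op 1: CLOSE 3-1: Q_total=31.00, C_total=10.00, V=3.10; Q3=18.60, Q1=12.40; dissipated=9.075
Op 2: CLOSE 3-1: Q_total=31.00, C_total=10.00, V=3.10; Q3=18.60, Q1=12.40; dissipated=0.000
Op 3: CLOSE 3-1: Q_total=31.00, C_total=10.00, V=3.10; Q3=18.60, Q1=12.40; dissipated=0.000
Op 4: CLOSE 3-2: Q_total=35.60, C_total=7.00, V=5.09; Q3=30.51, Q2=5.09; dissipated=82.804
Final charges: Q1=12.40, Q2=5.09, Q3=30.51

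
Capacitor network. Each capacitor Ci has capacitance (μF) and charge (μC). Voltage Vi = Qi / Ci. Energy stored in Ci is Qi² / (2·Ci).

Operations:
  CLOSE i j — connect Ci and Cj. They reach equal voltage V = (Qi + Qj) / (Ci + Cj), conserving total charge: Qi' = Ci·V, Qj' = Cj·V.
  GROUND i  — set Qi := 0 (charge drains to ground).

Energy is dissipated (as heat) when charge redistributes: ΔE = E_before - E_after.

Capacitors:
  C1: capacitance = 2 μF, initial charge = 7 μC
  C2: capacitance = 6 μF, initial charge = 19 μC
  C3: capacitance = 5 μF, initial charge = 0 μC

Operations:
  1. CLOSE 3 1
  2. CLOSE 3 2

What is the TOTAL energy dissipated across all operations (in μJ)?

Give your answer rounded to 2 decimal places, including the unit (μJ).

Initial: C1(2μF, Q=7μC, V=3.50V), C2(6μF, Q=19μC, V=3.17V), C3(5μF, Q=0μC, V=0.00V)
Op 1: CLOSE 3-1: Q_total=7.00, C_total=7.00, V=1.00; Q3=5.00, Q1=2.00; dissipated=8.750
Op 2: CLOSE 3-2: Q_total=24.00, C_total=11.00, V=2.18; Q3=10.91, Q2=13.09; dissipated=6.402
Total dissipated: 15.152 μJ

Answer: 15.15 μJ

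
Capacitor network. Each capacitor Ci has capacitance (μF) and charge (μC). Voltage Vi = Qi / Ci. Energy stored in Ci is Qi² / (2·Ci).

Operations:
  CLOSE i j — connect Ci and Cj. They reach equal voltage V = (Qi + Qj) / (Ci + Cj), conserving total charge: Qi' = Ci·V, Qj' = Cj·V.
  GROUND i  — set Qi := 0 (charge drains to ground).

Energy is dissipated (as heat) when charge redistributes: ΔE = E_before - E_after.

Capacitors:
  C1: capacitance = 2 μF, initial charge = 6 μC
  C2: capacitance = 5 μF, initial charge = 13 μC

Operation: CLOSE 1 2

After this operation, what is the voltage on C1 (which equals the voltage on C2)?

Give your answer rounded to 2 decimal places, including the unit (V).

Initial: C1(2μF, Q=6μC, V=3.00V), C2(5μF, Q=13μC, V=2.60V)
Op 1: CLOSE 1-2: Q_total=19.00, C_total=7.00, V=2.71; Q1=5.43, Q2=13.57; dissipated=0.114

Answer: 2.71 V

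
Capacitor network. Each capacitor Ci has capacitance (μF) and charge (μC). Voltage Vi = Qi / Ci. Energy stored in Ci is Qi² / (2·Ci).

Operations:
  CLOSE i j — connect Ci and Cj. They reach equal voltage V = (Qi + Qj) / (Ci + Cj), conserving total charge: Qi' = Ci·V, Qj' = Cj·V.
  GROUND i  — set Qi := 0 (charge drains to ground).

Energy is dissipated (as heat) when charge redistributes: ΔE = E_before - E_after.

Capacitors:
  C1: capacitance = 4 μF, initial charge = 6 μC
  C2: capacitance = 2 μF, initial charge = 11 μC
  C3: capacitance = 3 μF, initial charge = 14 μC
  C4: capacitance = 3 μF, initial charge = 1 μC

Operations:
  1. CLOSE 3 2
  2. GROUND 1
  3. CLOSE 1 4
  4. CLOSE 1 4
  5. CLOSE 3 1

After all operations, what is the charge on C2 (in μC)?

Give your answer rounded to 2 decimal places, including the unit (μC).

Answer: 10.00 μC

Derivation:
Initial: C1(4μF, Q=6μC, V=1.50V), C2(2μF, Q=11μC, V=5.50V), C3(3μF, Q=14μC, V=4.67V), C4(3μF, Q=1μC, V=0.33V)
Op 1: CLOSE 3-2: Q_total=25.00, C_total=5.00, V=5.00; Q3=15.00, Q2=10.00; dissipated=0.417
Op 2: GROUND 1: Q1=0; energy lost=4.500
Op 3: CLOSE 1-4: Q_total=1.00, C_total=7.00, V=0.14; Q1=0.57, Q4=0.43; dissipated=0.095
Op 4: CLOSE 1-4: Q_total=1.00, C_total=7.00, V=0.14; Q1=0.57, Q4=0.43; dissipated=0.000
Op 5: CLOSE 3-1: Q_total=15.57, C_total=7.00, V=2.22; Q3=6.67, Q1=8.90; dissipated=20.222
Final charges: Q1=8.90, Q2=10.00, Q3=6.67, Q4=0.43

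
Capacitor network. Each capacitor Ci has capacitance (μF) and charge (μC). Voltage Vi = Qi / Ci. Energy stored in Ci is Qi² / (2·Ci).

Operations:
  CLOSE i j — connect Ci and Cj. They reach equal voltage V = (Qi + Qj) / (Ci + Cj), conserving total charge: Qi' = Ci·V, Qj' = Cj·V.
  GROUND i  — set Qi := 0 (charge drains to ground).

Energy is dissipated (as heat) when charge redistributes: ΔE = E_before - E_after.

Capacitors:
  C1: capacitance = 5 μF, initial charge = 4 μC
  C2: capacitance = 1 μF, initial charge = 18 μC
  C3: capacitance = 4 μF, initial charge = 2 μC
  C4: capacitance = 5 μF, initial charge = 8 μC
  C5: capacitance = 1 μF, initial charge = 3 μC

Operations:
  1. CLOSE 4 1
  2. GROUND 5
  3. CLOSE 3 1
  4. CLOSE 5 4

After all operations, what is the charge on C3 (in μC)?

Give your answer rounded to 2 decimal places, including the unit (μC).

Answer: 3.56 μC

Derivation:
Initial: C1(5μF, Q=4μC, V=0.80V), C2(1μF, Q=18μC, V=18.00V), C3(4μF, Q=2μC, V=0.50V), C4(5μF, Q=8μC, V=1.60V), C5(1μF, Q=3μC, V=3.00V)
Op 1: CLOSE 4-1: Q_total=12.00, C_total=10.00, V=1.20; Q4=6.00, Q1=6.00; dissipated=0.800
Op 2: GROUND 5: Q5=0; energy lost=4.500
Op 3: CLOSE 3-1: Q_total=8.00, C_total=9.00, V=0.89; Q3=3.56, Q1=4.44; dissipated=0.544
Op 4: CLOSE 5-4: Q_total=6.00, C_total=6.00, V=1.00; Q5=1.00, Q4=5.00; dissipated=0.600
Final charges: Q1=4.44, Q2=18.00, Q3=3.56, Q4=5.00, Q5=1.00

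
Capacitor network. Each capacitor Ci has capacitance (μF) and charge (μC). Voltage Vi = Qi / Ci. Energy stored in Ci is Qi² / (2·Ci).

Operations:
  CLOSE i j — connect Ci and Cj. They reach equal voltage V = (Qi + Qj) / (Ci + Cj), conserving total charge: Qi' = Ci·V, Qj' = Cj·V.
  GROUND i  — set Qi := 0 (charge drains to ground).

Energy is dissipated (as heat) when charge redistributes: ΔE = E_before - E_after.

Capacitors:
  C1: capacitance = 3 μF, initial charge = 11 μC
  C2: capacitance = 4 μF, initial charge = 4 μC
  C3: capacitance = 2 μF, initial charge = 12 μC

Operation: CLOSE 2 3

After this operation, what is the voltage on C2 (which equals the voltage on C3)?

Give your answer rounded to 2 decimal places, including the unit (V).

Answer: 2.67 V

Derivation:
Initial: C1(3μF, Q=11μC, V=3.67V), C2(4μF, Q=4μC, V=1.00V), C3(2μF, Q=12μC, V=6.00V)
Op 1: CLOSE 2-3: Q_total=16.00, C_total=6.00, V=2.67; Q2=10.67, Q3=5.33; dissipated=16.667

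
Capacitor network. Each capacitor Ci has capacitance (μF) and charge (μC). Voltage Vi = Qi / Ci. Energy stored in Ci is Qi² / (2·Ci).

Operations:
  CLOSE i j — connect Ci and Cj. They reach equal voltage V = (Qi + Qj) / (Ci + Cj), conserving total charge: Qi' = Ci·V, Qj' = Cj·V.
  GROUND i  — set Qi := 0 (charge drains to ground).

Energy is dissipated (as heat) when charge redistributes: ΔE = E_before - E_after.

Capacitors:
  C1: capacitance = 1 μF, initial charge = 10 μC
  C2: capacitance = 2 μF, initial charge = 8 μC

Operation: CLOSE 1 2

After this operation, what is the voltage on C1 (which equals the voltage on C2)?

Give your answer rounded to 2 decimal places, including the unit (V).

Initial: C1(1μF, Q=10μC, V=10.00V), C2(2μF, Q=8μC, V=4.00V)
Op 1: CLOSE 1-2: Q_total=18.00, C_total=3.00, V=6.00; Q1=6.00, Q2=12.00; dissipated=12.000

Answer: 6.00 V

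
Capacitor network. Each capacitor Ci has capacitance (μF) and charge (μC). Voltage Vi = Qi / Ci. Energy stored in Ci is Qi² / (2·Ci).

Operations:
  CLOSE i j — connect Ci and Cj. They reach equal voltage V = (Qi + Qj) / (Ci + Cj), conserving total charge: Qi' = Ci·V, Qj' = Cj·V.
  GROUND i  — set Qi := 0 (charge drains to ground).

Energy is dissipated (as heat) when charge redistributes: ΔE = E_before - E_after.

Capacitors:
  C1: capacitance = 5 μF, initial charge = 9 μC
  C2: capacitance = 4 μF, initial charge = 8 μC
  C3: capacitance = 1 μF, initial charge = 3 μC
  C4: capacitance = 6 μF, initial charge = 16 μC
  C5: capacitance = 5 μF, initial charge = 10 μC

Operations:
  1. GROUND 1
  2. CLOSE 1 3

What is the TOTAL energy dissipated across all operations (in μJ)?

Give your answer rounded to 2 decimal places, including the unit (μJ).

Answer: 11.85 μJ

Derivation:
Initial: C1(5μF, Q=9μC, V=1.80V), C2(4μF, Q=8μC, V=2.00V), C3(1μF, Q=3μC, V=3.00V), C4(6μF, Q=16μC, V=2.67V), C5(5μF, Q=10μC, V=2.00V)
Op 1: GROUND 1: Q1=0; energy lost=8.100
Op 2: CLOSE 1-3: Q_total=3.00, C_total=6.00, V=0.50; Q1=2.50, Q3=0.50; dissipated=3.750
Total dissipated: 11.850 μJ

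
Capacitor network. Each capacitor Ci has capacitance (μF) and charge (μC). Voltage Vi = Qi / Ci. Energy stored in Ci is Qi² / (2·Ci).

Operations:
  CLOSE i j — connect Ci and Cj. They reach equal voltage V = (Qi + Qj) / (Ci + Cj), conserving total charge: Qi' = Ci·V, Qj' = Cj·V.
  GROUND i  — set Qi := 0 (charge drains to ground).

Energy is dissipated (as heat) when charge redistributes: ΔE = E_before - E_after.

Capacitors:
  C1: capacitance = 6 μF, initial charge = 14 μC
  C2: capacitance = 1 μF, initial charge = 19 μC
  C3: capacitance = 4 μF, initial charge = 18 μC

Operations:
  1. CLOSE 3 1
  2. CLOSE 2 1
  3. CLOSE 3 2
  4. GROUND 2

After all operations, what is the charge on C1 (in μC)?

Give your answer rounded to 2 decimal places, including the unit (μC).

Initial: C1(6μF, Q=14μC, V=2.33V), C2(1μF, Q=19μC, V=19.00V), C3(4μF, Q=18μC, V=4.50V)
Op 1: CLOSE 3-1: Q_total=32.00, C_total=10.00, V=3.20; Q3=12.80, Q1=19.20; dissipated=5.633
Op 2: CLOSE 2-1: Q_total=38.20, C_total=7.00, V=5.46; Q2=5.46, Q1=32.74; dissipated=106.989
Op 3: CLOSE 3-2: Q_total=18.26, C_total=5.00, V=3.65; Q3=14.61, Q2=3.65; dissipated=2.038
Op 4: GROUND 2: Q2=0; energy lost=6.666
Final charges: Q1=32.74, Q2=0.00, Q3=14.61

Answer: 32.74 μC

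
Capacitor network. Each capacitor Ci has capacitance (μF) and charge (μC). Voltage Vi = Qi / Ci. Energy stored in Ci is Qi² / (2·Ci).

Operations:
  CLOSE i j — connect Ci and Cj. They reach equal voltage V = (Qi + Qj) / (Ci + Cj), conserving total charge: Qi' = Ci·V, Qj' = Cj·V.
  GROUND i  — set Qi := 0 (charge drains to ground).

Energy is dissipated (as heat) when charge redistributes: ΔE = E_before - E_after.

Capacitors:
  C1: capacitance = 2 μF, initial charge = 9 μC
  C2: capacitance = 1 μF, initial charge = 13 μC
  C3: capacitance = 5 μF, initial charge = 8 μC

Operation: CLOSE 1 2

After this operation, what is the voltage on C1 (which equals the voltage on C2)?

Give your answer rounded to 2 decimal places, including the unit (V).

Answer: 7.33 V

Derivation:
Initial: C1(2μF, Q=9μC, V=4.50V), C2(1μF, Q=13μC, V=13.00V), C3(5μF, Q=8μC, V=1.60V)
Op 1: CLOSE 1-2: Q_total=22.00, C_total=3.00, V=7.33; Q1=14.67, Q2=7.33; dissipated=24.083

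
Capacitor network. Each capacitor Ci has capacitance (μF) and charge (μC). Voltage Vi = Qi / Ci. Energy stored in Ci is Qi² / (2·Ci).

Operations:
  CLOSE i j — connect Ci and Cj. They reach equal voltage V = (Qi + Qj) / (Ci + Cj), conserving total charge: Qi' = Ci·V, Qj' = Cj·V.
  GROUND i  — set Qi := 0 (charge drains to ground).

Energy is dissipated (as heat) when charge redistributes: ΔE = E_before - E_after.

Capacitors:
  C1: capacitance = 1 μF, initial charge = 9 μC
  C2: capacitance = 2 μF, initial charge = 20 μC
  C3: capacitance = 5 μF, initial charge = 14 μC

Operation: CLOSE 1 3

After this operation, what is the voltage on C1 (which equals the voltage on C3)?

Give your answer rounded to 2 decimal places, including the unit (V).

Initial: C1(1μF, Q=9μC, V=9.00V), C2(2μF, Q=20μC, V=10.00V), C3(5μF, Q=14μC, V=2.80V)
Op 1: CLOSE 1-3: Q_total=23.00, C_total=6.00, V=3.83; Q1=3.83, Q3=19.17; dissipated=16.017

Answer: 3.83 V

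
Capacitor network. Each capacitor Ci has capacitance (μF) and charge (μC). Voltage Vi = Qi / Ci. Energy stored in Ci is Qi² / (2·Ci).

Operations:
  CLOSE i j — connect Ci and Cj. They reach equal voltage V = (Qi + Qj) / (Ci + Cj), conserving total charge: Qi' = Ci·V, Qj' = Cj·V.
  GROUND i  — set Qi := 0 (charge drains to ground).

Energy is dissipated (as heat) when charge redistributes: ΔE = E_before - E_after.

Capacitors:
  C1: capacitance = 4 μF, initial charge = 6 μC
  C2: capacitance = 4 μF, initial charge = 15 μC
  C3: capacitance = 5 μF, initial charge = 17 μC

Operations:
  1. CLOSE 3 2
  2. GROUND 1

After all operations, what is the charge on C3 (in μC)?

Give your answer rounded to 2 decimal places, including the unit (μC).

Initial: C1(4μF, Q=6μC, V=1.50V), C2(4μF, Q=15μC, V=3.75V), C3(5μF, Q=17μC, V=3.40V)
Op 1: CLOSE 3-2: Q_total=32.00, C_total=9.00, V=3.56; Q3=17.78, Q2=14.22; dissipated=0.136
Op 2: GROUND 1: Q1=0; energy lost=4.500
Final charges: Q1=0.00, Q2=14.22, Q3=17.78

Answer: 17.78 μC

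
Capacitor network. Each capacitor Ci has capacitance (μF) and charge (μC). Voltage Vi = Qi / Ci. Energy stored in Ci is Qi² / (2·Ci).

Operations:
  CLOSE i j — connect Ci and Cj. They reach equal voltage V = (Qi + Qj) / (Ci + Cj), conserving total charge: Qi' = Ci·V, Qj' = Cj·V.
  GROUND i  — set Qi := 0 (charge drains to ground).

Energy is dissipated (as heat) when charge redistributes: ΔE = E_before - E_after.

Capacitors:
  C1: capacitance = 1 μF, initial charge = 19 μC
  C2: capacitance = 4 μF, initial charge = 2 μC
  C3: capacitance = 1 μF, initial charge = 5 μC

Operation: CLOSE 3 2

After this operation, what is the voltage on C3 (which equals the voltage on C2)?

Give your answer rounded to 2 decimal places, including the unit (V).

Initial: C1(1μF, Q=19μC, V=19.00V), C2(4μF, Q=2μC, V=0.50V), C3(1μF, Q=5μC, V=5.00V)
Op 1: CLOSE 3-2: Q_total=7.00, C_total=5.00, V=1.40; Q3=1.40, Q2=5.60; dissipated=8.100

Answer: 1.40 V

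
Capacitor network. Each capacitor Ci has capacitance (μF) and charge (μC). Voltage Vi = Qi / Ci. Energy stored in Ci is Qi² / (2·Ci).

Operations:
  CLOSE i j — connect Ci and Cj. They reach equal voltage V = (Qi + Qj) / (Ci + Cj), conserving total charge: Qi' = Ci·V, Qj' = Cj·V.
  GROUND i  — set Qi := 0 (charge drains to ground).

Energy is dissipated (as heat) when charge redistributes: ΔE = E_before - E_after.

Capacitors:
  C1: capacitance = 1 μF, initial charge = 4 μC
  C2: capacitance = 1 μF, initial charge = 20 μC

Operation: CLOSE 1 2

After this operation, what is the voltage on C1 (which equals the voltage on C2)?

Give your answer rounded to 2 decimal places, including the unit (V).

Initial: C1(1μF, Q=4μC, V=4.00V), C2(1μF, Q=20μC, V=20.00V)
Op 1: CLOSE 1-2: Q_total=24.00, C_total=2.00, V=12.00; Q1=12.00, Q2=12.00; dissipated=64.000

Answer: 12.00 V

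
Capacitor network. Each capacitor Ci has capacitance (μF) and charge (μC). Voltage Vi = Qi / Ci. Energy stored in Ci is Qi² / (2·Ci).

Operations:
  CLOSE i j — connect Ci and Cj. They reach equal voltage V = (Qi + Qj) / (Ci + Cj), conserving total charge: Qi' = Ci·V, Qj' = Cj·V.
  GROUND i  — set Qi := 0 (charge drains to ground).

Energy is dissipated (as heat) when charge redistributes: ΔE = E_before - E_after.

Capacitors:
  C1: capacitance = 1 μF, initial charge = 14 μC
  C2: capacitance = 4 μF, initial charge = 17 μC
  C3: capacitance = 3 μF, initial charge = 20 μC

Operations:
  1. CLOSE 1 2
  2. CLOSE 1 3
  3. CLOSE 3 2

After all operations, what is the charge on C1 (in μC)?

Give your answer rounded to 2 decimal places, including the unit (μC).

Initial: C1(1μF, Q=14μC, V=14.00V), C2(4μF, Q=17μC, V=4.25V), C3(3μF, Q=20μC, V=6.67V)
Op 1: CLOSE 1-2: Q_total=31.00, C_total=5.00, V=6.20; Q1=6.20, Q2=24.80; dissipated=38.025
Op 2: CLOSE 1-3: Q_total=26.20, C_total=4.00, V=6.55; Q1=6.55, Q3=19.65; dissipated=0.082
Op 3: CLOSE 3-2: Q_total=44.45, C_total=7.00, V=6.35; Q3=19.05, Q2=25.40; dissipated=0.105
Final charges: Q1=6.55, Q2=25.40, Q3=19.05

Answer: 6.55 μC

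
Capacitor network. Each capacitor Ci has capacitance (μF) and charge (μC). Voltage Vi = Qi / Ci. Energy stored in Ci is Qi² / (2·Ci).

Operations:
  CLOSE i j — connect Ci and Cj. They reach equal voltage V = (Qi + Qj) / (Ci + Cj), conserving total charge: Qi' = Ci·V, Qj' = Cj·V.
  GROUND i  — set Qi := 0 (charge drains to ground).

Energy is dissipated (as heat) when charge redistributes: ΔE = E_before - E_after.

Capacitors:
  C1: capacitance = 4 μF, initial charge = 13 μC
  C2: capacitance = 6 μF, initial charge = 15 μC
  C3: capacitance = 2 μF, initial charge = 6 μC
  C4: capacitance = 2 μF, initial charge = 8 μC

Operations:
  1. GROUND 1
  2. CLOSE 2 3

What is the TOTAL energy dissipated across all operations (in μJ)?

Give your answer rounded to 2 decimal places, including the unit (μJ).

Initial: C1(4μF, Q=13μC, V=3.25V), C2(6μF, Q=15μC, V=2.50V), C3(2μF, Q=6μC, V=3.00V), C4(2μF, Q=8μC, V=4.00V)
Op 1: GROUND 1: Q1=0; energy lost=21.125
Op 2: CLOSE 2-3: Q_total=21.00, C_total=8.00, V=2.62; Q2=15.75, Q3=5.25; dissipated=0.188
Total dissipated: 21.312 μJ

Answer: 21.31 μJ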